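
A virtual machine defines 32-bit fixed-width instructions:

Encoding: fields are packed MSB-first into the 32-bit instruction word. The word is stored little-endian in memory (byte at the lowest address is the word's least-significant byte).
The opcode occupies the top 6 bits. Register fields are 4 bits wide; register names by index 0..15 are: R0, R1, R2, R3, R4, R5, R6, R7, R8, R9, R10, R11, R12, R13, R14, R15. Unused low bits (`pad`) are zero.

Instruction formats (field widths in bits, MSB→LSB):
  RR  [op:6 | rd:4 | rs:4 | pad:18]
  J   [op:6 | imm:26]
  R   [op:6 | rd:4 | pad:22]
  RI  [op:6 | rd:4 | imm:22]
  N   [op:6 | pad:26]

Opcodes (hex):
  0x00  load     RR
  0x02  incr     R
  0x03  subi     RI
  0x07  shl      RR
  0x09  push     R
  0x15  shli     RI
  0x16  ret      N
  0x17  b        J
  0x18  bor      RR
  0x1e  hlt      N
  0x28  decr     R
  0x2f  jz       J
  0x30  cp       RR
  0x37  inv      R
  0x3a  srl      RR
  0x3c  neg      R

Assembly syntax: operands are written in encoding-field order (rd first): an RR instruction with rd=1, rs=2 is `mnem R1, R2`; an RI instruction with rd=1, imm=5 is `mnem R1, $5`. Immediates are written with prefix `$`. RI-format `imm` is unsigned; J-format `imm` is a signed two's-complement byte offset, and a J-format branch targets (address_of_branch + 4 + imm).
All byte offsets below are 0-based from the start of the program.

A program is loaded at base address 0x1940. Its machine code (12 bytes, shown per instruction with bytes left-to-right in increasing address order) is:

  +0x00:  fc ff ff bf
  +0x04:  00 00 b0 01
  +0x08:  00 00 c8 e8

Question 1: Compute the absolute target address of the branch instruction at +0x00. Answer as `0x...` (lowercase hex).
0x1940

@+00  little-endian(fc ff ff bf) = 0xbffffffc
  top 6b → 0x2f → jz [J]
  imm: (w>>0)&0x3ffffff=0x3fffffc (s26→-4) → $-4
  target = base 0x1940 + off 0x00 + 4 + imm -4 = 0x1940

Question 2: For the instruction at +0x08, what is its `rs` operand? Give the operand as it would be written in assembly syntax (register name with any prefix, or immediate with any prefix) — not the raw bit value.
R2

@+08  little-endian(00 00 c8 e8) = 0xe8c80000
  op=0xe8c80000>>26=0x3a ⇒ srl (RR)
  [25:22] rd=3 = R3
  [21:18] rs=2 = R2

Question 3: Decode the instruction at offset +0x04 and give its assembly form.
[04] 00 00 b0 01 → 0x01b00000
  op=0x01b00000>>26=0x0 ⇒ load (RR)
  rd: (w>>22)&0xf=0x6 → R6
  rs: (w>>18)&0xf=0xc → R12

load R6, R12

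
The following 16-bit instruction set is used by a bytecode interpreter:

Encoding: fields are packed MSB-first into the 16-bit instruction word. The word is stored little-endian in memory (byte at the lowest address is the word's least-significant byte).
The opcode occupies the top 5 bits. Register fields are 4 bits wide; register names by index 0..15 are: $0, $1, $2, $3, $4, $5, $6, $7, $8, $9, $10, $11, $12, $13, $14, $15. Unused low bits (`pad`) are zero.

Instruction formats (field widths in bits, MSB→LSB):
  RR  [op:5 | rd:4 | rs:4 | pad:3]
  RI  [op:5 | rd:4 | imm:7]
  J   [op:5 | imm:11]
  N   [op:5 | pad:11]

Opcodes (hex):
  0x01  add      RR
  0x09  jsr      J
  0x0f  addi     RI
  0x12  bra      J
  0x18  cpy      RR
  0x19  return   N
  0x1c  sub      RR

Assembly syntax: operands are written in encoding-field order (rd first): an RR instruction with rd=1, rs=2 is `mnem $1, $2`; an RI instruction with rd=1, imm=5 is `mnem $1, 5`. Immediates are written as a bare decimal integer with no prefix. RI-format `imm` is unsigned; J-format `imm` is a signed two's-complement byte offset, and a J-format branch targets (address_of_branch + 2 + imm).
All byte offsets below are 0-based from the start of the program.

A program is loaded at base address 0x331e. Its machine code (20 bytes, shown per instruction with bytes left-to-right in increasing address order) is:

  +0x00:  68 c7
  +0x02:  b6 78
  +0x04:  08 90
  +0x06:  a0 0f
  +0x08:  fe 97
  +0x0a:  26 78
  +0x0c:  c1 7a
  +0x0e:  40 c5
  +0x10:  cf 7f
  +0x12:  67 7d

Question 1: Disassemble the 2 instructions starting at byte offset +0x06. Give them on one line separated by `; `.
add $15, $4; bra -2

+0x06: a0 0f ⇒ word 0x0fa0 (little)
  op=0x0fa0>>11=0x1 ⇒ add (RR)
  rd@[10:7]=0xf ⇒ $15
  rs@[6:3]=0x4 ⇒ $4
+0x08: fe 97 ⇒ word 0x97fe (little)
  op=0x97fe>>11=0x12 ⇒ bra (J)
  imm@[10:0]=0x7fe (s11→-2) ⇒ -2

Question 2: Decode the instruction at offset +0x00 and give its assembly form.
cpy $14, $13

off 0x00: read 68 c7 as little → 0xc768
  top 5b → 0x18 → cpy [RR]
  rd@[10:7]=0xe ⇒ $14
  rs@[6:3]=0xd ⇒ $13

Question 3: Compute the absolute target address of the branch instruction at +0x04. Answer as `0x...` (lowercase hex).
+0x04: 08 90 ⇒ word 0x9008 (little)
  opcode bits[15:11]=0x12: bra/J
  [10:0] imm=8 = 8
  target = base 0x331e + off 0x04 + 2 + imm 8 = 0x332c

0x332c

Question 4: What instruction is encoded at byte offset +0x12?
addi $10, 103

@+12  little-endian(67 7d) = 0x7d67
  op=0x7d67>>11=0xf ⇒ addi (RI)
  rd@[10:7]=0xa ⇒ $10
  imm@[6:0]=0x67 ⇒ 103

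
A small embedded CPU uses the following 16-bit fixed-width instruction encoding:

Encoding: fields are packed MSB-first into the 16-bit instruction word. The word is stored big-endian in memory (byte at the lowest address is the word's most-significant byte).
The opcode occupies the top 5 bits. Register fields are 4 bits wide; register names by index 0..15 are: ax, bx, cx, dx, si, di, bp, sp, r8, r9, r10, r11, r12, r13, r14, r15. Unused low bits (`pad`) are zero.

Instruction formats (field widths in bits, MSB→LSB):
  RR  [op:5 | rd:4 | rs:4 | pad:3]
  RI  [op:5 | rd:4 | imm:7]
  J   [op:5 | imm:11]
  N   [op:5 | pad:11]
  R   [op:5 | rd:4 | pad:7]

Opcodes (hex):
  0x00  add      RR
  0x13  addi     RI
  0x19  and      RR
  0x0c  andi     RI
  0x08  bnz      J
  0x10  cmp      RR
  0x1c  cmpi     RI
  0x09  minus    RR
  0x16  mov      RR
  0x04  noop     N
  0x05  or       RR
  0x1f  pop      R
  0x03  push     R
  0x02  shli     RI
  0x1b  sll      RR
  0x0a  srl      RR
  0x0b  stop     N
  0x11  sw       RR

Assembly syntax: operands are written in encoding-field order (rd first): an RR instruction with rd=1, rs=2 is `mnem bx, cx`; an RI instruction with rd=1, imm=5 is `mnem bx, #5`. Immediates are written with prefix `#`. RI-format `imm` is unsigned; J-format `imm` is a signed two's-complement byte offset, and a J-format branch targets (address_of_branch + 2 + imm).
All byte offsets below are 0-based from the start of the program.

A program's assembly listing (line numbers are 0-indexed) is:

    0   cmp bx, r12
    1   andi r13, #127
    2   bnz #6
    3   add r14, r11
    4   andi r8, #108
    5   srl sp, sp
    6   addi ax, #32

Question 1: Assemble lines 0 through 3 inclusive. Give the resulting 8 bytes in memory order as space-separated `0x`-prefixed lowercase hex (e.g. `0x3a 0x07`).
line 0 (cmp): pack op=0x10:5|rd=1:4|rs=12:4|pad=0:3 = 0x80e0; big→ 80 e0
line 1 (andi): pack op=0xc:5|rd=13:4|imm=127:7 = 0x66ff; big→ 66 ff
line 2 (bnz): pack op=0x8:5|imm=6:11 = 0x4006; big→ 40 06
line 3 (add): pack op=0x0:5|rd=14:4|rs=11:4|pad=0:3 = 0x0758; big→ 07 58

0x80 0xe0 0x66 0xff 0x40 0x06 0x07 0x58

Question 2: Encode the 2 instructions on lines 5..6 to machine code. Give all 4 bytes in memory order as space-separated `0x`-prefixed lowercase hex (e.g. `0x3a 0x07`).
L5: srl op=0xa:5|rd=7:4|rs=7:4|pad=0:3 ⇒ 0x53b8 ⇒ big 53 b8
L6: addi op=0x13:5|rd=0:4|imm=32:7 ⇒ 0x9820 ⇒ big 98 20

0x53 0xb8 0x98 0x20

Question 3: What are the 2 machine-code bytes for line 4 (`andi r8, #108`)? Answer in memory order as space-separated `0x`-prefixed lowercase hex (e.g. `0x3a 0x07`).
line 4 (andi): pack op=0xc:5|rd=8:4|imm=108:7 = 0x646c; big→ 64 6c

0x64 0x6c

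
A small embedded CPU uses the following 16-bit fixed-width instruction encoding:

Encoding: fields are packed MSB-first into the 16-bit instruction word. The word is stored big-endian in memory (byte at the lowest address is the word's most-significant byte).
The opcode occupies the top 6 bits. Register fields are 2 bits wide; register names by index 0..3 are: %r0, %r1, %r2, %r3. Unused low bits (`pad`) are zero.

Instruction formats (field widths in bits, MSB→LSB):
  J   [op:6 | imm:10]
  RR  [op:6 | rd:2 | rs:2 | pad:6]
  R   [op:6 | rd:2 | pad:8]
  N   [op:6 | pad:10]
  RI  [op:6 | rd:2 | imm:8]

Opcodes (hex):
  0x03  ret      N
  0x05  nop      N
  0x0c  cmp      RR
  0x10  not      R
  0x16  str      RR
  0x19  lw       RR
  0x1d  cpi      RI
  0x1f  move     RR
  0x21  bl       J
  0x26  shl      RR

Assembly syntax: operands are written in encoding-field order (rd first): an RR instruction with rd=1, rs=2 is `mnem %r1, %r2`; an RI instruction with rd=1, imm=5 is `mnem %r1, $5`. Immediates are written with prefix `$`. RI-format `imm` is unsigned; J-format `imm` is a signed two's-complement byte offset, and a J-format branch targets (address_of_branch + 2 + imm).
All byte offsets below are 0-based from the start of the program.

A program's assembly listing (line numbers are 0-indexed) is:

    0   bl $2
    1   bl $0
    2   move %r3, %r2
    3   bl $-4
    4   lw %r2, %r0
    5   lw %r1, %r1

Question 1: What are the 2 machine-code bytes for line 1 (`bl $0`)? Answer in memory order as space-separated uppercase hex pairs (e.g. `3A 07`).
line 1 (bl): pack op=0x21:6|imm=0:10 = 0x8400; big→ 84 00

84 00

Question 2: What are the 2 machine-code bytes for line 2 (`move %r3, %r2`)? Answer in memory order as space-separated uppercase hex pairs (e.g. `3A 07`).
7F 80

line 2 (move): pack op=0x1f:6|rd=3:2|rs=2:2|pad=0:6 = 0x7f80; big→ 7f 80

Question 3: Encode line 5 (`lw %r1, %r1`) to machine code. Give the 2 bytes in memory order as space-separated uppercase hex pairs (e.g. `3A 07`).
line 5 (lw): pack op=0x19:6|rd=1:2|rs=1:2|pad=0:6 = 0x6540; big→ 65 40

65 40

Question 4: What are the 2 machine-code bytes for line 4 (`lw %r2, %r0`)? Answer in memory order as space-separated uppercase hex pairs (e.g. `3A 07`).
line 4 (lw): pack op=0x19:6|rd=2:2|rs=0:2|pad=0:6 = 0x6600; big→ 66 00

66 00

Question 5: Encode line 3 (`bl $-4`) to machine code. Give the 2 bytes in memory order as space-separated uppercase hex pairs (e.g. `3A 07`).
L3: bl op=0x21:6|imm=-4:10 ⇒ 0x87fc ⇒ big 87 fc

87 FC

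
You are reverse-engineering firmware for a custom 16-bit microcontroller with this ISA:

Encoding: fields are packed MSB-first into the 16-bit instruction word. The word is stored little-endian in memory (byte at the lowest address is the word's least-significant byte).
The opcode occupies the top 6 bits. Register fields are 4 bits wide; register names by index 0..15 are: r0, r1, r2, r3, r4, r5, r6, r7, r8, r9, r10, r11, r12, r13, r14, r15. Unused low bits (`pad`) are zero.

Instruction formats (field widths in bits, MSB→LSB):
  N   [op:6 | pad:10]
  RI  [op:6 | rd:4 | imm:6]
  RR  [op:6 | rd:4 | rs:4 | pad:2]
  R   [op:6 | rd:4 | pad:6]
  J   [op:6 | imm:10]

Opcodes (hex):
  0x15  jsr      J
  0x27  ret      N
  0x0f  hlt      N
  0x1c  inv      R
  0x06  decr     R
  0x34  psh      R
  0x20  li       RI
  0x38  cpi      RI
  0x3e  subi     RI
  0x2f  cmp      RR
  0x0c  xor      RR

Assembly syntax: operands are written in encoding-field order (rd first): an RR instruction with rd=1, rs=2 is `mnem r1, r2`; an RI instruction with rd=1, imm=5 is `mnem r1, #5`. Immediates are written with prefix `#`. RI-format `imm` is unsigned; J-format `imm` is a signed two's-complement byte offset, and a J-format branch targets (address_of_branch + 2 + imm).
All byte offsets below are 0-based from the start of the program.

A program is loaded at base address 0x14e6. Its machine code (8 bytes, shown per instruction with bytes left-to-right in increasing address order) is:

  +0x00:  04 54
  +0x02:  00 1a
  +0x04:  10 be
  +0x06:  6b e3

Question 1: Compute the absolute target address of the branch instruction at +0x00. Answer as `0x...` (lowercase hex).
+0x00: 04 54 ⇒ word 0x5404 (little)
  opcode bits[15:10]=0x15: jsr/J
  imm: (w>>0)&0x3ff=0x4 → #4
  target = base 0x14e6 + off 0x00 + 2 + imm 4 = 0x14ec

0x14ec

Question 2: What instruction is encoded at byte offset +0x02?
[02] 00 1a → 0x1a00
  opcode bits[15:10]=0x6: decr/R
  rd: (w>>6)&0xf=0x8 → r8

decr r8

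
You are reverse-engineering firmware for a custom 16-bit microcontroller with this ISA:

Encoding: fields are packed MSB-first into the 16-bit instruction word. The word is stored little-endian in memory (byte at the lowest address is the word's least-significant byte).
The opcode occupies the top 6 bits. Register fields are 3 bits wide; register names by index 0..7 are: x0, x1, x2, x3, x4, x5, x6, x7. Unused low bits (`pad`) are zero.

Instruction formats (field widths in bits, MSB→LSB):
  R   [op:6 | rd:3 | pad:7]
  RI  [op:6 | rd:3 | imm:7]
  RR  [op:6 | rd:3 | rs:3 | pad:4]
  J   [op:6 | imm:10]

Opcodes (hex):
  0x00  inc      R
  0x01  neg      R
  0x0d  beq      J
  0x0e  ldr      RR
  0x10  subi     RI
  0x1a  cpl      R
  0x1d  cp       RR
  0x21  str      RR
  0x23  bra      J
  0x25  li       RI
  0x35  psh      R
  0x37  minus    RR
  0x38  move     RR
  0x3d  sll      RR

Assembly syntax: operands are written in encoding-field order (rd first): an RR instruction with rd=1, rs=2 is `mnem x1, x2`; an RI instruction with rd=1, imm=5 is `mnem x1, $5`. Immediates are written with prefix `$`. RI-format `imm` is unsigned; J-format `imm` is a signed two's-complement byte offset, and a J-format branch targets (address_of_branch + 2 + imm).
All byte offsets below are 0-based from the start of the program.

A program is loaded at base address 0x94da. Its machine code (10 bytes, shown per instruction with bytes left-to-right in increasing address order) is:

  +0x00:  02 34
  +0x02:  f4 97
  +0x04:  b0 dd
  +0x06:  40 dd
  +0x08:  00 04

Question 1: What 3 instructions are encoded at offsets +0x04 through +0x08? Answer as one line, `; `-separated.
[04] b0 dd → 0xddb0
  op=0xddb0>>10=0x37 ⇒ minus (RR)
  rd: (w>>7)&0x7=0x3 → x3
  rs: (w>>4)&0x7=0x3 → x3
[06] 40 dd → 0xdd40
  op=0xdd40>>10=0x37 ⇒ minus (RR)
  rd: (w>>7)&0x7=0x2 → x2
  rs: (w>>4)&0x7=0x4 → x4
[08] 00 04 → 0x0400
  op=0x0400>>10=0x1 ⇒ neg (R)
  rd: (w>>7)&0x7=0x0 → x0

minus x3, x3; minus x2, x4; neg x0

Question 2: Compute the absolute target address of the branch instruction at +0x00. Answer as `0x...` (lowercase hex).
[00] 02 34 → 0x3402
  op=0x3402>>10=0xd ⇒ beq (J)
  [9:0] imm=2 = $2
  target = base 0x94da + off 0x00 + 2 + imm 2 = 0x94de

0x94de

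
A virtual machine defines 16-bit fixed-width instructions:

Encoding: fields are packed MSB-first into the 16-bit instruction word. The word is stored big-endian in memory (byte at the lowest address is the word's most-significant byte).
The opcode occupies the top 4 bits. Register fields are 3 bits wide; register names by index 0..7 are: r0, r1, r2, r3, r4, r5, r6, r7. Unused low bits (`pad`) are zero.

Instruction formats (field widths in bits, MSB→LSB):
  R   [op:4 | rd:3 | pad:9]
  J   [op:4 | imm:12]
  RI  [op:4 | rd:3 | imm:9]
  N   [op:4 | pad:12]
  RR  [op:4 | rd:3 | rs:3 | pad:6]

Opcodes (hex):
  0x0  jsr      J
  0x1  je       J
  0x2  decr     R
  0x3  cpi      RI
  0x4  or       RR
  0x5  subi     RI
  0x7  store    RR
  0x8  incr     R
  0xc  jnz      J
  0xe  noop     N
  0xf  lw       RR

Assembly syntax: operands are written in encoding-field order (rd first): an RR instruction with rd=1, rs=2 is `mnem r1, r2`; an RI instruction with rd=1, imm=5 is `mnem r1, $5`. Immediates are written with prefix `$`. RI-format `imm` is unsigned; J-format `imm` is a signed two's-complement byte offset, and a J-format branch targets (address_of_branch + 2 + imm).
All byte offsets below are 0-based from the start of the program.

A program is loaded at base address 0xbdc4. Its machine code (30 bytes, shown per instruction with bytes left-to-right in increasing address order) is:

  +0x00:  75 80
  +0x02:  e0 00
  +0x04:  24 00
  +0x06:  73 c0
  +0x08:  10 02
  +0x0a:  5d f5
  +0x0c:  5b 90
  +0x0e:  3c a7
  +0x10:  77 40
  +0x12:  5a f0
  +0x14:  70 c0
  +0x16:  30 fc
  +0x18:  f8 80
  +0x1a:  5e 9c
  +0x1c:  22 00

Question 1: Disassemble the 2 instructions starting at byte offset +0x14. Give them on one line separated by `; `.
store r0, r3; cpi r0, $252

@+14  big-endian(70 c0) = 0x70c0
  top 4b → 0x7 → store [RR]
  rd@[11:9]=0x0 ⇒ r0
  rs@[8:6]=0x3 ⇒ r3
@+16  big-endian(30 fc) = 0x30fc
  top 4b → 0x3 → cpi [RI]
  rd@[11:9]=0x0 ⇒ r0
  imm@[8:0]=0xfc ⇒ $252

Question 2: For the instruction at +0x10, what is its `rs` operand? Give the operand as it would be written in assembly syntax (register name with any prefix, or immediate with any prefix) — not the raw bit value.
+0x10: 77 40 ⇒ word 0x7740 (big)
  opcode bits[15:12]=0x7: store/RR
  [11:9] rd=3 = r3
  [8:6] rs=5 = r5

r5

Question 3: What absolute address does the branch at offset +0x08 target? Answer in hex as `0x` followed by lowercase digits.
0xbdd0

[08] 10 02 → 0x1002
  top 4b → 0x1 → je [J]
  imm@[11:0]=0x2 ⇒ $2
  target = base 0xbdc4 + off 0x08 + 2 + imm 2 = 0xbdd0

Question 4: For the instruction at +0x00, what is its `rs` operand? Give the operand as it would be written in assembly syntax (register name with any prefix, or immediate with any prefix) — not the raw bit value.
@+00  big-endian(75 80) = 0x7580
  top 4b → 0x7 → store [RR]
  rd@[11:9]=0x2 ⇒ r2
  rs@[8:6]=0x6 ⇒ r6

r6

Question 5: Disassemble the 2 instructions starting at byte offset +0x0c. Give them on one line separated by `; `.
subi r5, $400; cpi r6, $167

@+0c  big-endian(5b 90) = 0x5b90
  op=0x5b90>>12=0x5 ⇒ subi (RI)
  [11:9] rd=5 = r5
  [8:0] imm=400 = $400
@+0e  big-endian(3c a7) = 0x3ca7
  op=0x3ca7>>12=0x3 ⇒ cpi (RI)
  [11:9] rd=6 = r6
  [8:0] imm=167 = $167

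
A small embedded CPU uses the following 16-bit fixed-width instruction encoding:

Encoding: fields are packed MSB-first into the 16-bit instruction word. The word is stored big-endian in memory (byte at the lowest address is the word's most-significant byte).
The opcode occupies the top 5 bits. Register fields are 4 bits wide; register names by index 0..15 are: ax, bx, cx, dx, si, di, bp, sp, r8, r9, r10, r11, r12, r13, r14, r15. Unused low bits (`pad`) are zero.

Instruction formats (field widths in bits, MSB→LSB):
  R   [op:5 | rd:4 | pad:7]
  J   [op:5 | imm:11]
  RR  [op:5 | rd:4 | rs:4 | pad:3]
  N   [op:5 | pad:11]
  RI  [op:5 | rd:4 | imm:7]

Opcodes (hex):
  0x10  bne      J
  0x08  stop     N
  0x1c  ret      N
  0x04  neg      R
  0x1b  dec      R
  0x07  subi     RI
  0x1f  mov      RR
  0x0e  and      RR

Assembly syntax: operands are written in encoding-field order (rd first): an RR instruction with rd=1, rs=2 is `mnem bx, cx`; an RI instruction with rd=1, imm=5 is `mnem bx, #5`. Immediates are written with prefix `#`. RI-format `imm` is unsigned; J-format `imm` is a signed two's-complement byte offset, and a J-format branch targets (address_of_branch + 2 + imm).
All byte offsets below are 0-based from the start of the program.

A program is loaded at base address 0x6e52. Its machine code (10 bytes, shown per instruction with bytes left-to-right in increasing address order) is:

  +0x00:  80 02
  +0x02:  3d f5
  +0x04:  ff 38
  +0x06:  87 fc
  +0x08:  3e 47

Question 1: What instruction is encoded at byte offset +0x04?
[04] ff 38 → 0xff38
  op=0xff38>>11=0x1f ⇒ mov (RR)
  rd: (w>>7)&0xf=0xe → r14
  rs: (w>>3)&0xf=0x7 → sp

mov r14, sp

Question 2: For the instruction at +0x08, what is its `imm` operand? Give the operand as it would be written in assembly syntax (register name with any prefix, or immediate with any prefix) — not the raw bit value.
#71

[08] 3e 47 → 0x3e47
  opcode bits[15:11]=0x7: subi/RI
  rd@[10:7]=0xc ⇒ r12
  imm@[6:0]=0x47 ⇒ #71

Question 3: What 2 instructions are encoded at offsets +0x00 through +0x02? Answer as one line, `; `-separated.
@+00  big-endian(80 02) = 0x8002
  op=0x8002>>11=0x10 ⇒ bne (J)
  [10:0] imm=2 = #2
@+02  big-endian(3d f5) = 0x3df5
  op=0x3df5>>11=0x7 ⇒ subi (RI)
  [10:7] rd=11 = r11
  [6:0] imm=117 = #117

bne #2; subi r11, #117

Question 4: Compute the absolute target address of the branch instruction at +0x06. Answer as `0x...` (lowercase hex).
0x6e56

[06] 87 fc → 0x87fc
  opcode bits[15:11]=0x10: bne/J
  [10:0] imm=2044 (s11→-4) = #-4
  target = base 0x6e52 + off 0x06 + 2 + imm -4 = 0x6e56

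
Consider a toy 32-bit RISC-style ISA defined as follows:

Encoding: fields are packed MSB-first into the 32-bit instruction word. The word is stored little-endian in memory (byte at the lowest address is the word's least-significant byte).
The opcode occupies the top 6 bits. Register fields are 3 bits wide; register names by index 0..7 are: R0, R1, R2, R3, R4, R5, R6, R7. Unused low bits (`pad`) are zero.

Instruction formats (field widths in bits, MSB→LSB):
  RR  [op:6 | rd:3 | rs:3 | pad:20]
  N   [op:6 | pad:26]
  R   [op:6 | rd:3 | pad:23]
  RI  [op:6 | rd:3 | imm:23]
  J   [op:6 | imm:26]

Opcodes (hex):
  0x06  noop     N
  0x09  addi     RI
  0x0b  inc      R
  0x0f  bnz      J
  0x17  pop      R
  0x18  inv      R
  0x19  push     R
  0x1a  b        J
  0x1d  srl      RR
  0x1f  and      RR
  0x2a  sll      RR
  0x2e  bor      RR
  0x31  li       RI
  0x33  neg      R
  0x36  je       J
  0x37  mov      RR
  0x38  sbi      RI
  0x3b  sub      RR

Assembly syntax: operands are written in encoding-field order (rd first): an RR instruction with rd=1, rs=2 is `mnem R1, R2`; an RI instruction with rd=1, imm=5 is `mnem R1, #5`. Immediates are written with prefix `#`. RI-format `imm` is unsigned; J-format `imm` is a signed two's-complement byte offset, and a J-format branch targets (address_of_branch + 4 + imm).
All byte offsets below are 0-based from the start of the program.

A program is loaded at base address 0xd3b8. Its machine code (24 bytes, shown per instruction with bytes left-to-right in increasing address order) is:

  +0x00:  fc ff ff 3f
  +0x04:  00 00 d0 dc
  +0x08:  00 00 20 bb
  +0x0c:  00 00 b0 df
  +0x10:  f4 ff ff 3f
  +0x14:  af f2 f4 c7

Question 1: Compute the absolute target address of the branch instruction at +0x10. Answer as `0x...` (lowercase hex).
0xd3c0

off 0x10: read f4 ff ff 3f as little → 0x3ffffff4
  opcode bits[31:26]=0xf: bnz/J
  imm@[25:0]=0x3fffff4 (s26→-12) ⇒ #-12
  target = base 0xd3b8 + off 0x10 + 4 + imm -12 = 0xd3c0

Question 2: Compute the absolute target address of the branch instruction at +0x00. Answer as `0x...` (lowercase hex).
0xd3b8

+0x00: fc ff ff 3f ⇒ word 0x3ffffffc (little)
  opcode bits[31:26]=0xf: bnz/J
  imm: (w>>0)&0x3ffffff=0x3fffffc (s26→-4) → #-4
  target = base 0xd3b8 + off 0x00 + 4 + imm -4 = 0xd3b8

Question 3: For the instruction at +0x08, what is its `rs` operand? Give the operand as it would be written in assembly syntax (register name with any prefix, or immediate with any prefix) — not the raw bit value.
R2

+0x08: 00 00 20 bb ⇒ word 0xbb200000 (little)
  top 6b → 0x2e → bor [RR]
  rd@[25:23]=0x6 ⇒ R6
  rs@[22:20]=0x2 ⇒ R2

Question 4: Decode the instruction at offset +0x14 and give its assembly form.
@+14  little-endian(af f2 f4 c7) = 0xc7f4f2af
  opcode bits[31:26]=0x31: li/RI
  rd: (w>>23)&0x7=0x7 → R7
  imm: (w>>0)&0x7fffff=0x74f2af → #7664303

li R7, #7664303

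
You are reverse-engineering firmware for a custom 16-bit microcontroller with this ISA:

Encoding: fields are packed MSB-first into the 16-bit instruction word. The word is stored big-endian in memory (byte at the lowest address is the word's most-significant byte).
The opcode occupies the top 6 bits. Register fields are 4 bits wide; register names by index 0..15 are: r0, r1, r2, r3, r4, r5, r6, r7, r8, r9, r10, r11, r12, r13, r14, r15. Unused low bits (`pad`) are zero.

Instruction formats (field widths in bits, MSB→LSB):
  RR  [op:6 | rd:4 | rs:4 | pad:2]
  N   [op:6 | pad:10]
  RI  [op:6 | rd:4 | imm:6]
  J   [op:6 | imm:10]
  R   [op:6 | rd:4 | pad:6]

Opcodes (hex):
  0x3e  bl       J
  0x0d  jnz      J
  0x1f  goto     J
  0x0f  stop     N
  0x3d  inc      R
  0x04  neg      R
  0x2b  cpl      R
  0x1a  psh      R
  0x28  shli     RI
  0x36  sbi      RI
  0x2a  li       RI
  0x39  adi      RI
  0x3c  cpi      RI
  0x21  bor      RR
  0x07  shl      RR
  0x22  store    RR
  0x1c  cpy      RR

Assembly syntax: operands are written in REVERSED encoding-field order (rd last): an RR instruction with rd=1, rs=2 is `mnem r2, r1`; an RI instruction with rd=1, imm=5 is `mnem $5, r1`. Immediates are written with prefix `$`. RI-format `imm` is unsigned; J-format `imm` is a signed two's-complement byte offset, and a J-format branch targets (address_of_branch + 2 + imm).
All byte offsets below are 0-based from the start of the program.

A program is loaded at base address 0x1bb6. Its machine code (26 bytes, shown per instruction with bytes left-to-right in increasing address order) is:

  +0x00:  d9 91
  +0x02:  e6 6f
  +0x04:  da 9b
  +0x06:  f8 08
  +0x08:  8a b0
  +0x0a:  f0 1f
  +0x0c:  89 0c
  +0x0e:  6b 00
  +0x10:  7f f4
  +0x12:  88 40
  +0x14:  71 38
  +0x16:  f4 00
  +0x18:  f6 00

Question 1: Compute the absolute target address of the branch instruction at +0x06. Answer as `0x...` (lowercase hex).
[06] f8 08 → 0xf808
  opcode bits[15:10]=0x3e: bl/J
  imm: (w>>0)&0x3ff=0x8 → $8
  target = base 0x1bb6 + off 0x06 + 2 + imm 8 = 0x1bc6

0x1bc6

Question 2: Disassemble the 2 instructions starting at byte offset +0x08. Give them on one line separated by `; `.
[08] 8a b0 → 0x8ab0
  opcode bits[15:10]=0x22: store/RR
  rd: (w>>6)&0xf=0xa → r10
  rs: (w>>2)&0xf=0xc → r12
[0a] f0 1f → 0xf01f
  opcode bits[15:10]=0x3c: cpi/RI
  rd: (w>>6)&0xf=0x0 → r0
  imm: (w>>0)&0x3f=0x1f → $31

store r12, r10; cpi $31, r0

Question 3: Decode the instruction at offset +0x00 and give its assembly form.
off 0x00: read d9 91 as big → 0xd991
  opcode bits[15:10]=0x36: sbi/RI
  [9:6] rd=6 = r6
  [5:0] imm=17 = $17

sbi $17, r6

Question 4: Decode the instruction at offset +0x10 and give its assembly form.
+0x10: 7f f4 ⇒ word 0x7ff4 (big)
  top 6b → 0x1f → goto [J]
  [9:0] imm=1012 (s10→-12) = $-12

goto $-12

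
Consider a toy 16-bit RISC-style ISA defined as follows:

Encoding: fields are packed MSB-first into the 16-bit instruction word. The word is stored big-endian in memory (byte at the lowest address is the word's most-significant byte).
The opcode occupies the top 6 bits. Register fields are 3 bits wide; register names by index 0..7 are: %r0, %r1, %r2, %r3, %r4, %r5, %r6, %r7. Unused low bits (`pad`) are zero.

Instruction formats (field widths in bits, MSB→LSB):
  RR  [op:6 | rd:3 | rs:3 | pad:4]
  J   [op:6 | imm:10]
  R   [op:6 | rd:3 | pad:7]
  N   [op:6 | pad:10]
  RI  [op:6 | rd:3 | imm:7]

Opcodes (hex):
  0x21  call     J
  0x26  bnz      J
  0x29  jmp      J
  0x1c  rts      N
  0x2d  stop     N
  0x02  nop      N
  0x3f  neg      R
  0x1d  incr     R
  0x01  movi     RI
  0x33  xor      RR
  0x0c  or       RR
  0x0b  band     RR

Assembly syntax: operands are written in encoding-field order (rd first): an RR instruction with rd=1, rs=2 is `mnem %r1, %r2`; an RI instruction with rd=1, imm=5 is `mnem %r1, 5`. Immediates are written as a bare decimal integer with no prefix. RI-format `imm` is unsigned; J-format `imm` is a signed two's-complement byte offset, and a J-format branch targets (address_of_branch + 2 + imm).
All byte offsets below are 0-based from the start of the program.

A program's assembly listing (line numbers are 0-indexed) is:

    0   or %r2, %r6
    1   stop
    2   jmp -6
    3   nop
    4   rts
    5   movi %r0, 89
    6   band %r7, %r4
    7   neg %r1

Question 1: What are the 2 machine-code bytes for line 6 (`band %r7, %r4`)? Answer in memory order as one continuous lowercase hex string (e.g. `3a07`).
2fc0

line 6 (band): pack op=0xb:6|rd=7:3|rs=4:3|pad=0:4 = 0x2fc0; big→ 2f c0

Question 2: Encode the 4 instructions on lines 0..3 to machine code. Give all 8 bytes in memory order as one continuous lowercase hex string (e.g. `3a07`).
3160b400a7fa0800

0. or fields op=0xc:6|rd=2:3|rs=6:3|pad=0:4 → word 3160h → 31 60
1. stop fields op=0x2d:6|pad=0:10 → word b400h → b4 00
2. jmp fields op=0x29:6|imm=-6:10 → word a7fah → a7 fa
3. nop fields op=0x2:6|pad=0:10 → word 0800h → 08 00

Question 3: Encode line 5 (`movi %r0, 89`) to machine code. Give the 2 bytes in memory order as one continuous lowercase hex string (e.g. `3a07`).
line 5 (movi): pack op=0x1:6|rd=0:3|imm=89:7 = 0x0459; big→ 04 59

0459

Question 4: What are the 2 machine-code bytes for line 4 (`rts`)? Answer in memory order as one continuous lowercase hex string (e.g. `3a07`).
7000

4. rts fields op=0x1c:6|pad=0:10 → word 7000h → 70 00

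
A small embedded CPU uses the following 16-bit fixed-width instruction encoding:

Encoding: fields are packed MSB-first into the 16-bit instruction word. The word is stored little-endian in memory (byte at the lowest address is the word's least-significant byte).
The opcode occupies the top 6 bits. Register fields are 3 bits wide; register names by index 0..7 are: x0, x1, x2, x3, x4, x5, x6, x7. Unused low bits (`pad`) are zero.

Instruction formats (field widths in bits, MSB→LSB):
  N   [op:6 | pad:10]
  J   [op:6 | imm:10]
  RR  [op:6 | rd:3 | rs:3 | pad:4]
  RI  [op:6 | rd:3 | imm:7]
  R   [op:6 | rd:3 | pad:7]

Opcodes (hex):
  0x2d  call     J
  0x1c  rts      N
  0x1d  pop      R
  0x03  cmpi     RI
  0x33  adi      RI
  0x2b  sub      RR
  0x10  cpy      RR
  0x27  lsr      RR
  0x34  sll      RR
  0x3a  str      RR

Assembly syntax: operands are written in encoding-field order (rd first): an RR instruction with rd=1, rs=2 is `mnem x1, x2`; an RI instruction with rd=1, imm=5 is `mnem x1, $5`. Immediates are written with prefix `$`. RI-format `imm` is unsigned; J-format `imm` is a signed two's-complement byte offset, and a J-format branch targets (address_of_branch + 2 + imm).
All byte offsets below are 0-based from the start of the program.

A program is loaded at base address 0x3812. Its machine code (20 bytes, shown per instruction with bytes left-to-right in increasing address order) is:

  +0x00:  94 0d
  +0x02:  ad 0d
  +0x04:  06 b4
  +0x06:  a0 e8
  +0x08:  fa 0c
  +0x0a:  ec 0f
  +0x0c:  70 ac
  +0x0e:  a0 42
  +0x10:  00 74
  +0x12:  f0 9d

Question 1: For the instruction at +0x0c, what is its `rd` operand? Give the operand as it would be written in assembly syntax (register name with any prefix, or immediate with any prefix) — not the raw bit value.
[0c] 70 ac → 0xac70
  top 6b → 0x2b → sub [RR]
  rd@[9:7]=0x0 ⇒ x0
  rs@[6:4]=0x7 ⇒ x7

x0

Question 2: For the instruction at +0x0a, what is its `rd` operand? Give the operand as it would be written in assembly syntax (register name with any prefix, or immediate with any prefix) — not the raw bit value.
x7

[0a] ec 0f → 0x0fec
  top 6b → 0x3 → cmpi [RI]
  rd@[9:7]=0x7 ⇒ x7
  imm@[6:0]=0x6c ⇒ $108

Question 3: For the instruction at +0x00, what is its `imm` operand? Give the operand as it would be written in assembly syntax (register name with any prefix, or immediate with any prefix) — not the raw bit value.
+0x00: 94 0d ⇒ word 0x0d94 (little)
  op=0x0d94>>10=0x3 ⇒ cmpi (RI)
  rd@[9:7]=0x3 ⇒ x3
  imm@[6:0]=0x14 ⇒ $20

$20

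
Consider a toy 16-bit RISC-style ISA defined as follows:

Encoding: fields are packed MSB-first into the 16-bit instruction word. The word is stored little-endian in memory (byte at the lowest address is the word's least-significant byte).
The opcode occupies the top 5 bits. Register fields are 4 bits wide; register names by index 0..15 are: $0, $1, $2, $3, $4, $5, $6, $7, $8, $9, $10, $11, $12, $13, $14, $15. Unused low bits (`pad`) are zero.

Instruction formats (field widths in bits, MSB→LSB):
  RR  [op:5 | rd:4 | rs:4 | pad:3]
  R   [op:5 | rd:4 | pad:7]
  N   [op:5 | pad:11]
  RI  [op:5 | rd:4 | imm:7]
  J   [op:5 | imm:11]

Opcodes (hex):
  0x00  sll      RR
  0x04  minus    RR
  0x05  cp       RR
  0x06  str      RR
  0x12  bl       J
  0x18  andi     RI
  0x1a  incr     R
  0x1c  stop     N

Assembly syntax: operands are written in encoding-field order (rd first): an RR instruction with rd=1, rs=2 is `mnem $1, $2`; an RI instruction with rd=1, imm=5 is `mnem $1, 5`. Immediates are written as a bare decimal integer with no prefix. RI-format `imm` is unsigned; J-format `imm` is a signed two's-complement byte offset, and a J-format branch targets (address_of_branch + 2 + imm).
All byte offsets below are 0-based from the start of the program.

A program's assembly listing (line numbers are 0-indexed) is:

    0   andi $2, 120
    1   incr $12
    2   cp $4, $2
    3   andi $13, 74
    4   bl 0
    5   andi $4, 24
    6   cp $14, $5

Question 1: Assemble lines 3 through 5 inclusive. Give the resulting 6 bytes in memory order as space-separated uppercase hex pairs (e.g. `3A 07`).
CA C6 00 90 18 C2

L3: andi op=0x18:5|rd=13:4|imm=74:7 ⇒ 0xc6ca ⇒ little ca c6
L4: bl op=0x12:5|imm=0:11 ⇒ 0x9000 ⇒ little 00 90
L5: andi op=0x18:5|rd=4:4|imm=24:7 ⇒ 0xc218 ⇒ little 18 c2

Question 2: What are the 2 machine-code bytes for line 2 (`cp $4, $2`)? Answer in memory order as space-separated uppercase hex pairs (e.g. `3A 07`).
2. cp fields op=0x5:5|rd=4:4|rs=2:4|pad=0:3 → word 2a10h → 10 2a

10 2A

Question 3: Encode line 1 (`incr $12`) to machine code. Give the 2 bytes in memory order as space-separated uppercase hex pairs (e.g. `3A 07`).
L1: incr op=0x1a:5|rd=12:4|pad=0:7 ⇒ 0xd600 ⇒ little 00 d6

00 D6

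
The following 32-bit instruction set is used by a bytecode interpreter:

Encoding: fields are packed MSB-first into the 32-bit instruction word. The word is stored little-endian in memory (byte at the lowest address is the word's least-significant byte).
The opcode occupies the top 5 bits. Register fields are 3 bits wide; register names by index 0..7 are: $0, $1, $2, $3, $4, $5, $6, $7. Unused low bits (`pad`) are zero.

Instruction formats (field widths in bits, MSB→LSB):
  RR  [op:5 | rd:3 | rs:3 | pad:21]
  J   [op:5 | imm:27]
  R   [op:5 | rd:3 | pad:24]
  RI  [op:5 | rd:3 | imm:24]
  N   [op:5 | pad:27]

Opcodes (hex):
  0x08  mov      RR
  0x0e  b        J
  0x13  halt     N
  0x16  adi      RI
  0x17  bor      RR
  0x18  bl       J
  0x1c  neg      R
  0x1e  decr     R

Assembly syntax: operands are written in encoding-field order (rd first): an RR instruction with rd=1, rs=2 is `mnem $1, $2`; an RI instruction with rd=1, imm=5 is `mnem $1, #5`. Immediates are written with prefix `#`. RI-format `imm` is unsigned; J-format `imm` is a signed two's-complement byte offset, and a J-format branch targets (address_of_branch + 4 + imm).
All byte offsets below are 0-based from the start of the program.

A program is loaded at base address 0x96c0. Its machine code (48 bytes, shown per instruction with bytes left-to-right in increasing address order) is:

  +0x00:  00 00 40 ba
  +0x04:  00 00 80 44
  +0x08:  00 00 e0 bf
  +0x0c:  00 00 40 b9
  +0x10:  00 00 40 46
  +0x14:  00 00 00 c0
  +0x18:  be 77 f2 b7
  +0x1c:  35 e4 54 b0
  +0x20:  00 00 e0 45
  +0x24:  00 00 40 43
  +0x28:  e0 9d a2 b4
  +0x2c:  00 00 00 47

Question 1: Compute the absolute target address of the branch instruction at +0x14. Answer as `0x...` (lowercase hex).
off 0x14: read 00 00 00 c0 as little → 0xc0000000
  top 5b → 0x18 → bl [J]
  [26:0] imm=0 = #0
  target = base 0x96c0 + off 0x14 + 4 + imm 0 = 0x96d8

0x96d8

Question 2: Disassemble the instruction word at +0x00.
@+00  little-endian(00 00 40 ba) = 0xba400000
  top 5b → 0x17 → bor [RR]
  rd@[26:24]=0x2 ⇒ $2
  rs@[23:21]=0x2 ⇒ $2

bor $2, $2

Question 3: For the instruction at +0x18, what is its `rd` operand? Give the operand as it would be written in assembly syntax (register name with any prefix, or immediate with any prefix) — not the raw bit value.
$7

[18] be 77 f2 b7 → 0xb7f277be
  opcode bits[31:27]=0x16: adi/RI
  rd: (w>>24)&0x7=0x7 → $7
  imm: (w>>0)&0xffffff=0xf277be → #15890366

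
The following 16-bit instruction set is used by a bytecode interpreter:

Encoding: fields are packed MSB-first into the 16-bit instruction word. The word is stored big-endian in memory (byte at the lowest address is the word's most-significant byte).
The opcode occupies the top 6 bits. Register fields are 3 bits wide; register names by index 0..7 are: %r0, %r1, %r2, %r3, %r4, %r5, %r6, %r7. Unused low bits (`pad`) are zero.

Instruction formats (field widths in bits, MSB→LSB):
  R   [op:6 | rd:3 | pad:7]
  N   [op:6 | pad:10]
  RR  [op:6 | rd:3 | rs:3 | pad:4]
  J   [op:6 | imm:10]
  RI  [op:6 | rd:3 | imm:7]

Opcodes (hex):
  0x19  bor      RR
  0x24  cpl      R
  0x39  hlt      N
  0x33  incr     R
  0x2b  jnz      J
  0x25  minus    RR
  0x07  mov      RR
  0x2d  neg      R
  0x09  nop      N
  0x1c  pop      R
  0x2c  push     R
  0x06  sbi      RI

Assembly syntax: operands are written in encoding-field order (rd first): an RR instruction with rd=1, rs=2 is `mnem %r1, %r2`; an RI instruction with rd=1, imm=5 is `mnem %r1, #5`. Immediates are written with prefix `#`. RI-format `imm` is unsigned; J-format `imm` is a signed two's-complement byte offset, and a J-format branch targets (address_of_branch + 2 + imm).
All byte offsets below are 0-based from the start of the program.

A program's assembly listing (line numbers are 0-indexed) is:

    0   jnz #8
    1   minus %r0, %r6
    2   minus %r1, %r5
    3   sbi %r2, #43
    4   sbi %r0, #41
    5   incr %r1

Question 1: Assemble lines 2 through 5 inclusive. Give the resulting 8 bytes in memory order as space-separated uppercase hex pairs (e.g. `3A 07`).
94 D0 19 2B 18 29 CC 80

2. minus fields op=0x25:6|rd=1:3|rs=5:3|pad=0:4 → word 94d0h → 94 d0
3. sbi fields op=0x6:6|rd=2:3|imm=43:7 → word 192bh → 19 2b
4. sbi fields op=0x6:6|rd=0:3|imm=41:7 → word 1829h → 18 29
5. incr fields op=0x33:6|rd=1:3|pad=0:7 → word cc80h → cc 80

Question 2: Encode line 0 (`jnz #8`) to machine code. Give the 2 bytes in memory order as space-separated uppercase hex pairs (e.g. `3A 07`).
line 0 (jnz): pack op=0x2b:6|imm=8:10 = 0xac08; big→ ac 08

AC 08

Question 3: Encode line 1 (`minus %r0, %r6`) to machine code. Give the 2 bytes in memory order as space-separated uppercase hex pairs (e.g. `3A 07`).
94 60

L1: minus op=0x25:6|rd=0:3|rs=6:3|pad=0:4 ⇒ 0x9460 ⇒ big 94 60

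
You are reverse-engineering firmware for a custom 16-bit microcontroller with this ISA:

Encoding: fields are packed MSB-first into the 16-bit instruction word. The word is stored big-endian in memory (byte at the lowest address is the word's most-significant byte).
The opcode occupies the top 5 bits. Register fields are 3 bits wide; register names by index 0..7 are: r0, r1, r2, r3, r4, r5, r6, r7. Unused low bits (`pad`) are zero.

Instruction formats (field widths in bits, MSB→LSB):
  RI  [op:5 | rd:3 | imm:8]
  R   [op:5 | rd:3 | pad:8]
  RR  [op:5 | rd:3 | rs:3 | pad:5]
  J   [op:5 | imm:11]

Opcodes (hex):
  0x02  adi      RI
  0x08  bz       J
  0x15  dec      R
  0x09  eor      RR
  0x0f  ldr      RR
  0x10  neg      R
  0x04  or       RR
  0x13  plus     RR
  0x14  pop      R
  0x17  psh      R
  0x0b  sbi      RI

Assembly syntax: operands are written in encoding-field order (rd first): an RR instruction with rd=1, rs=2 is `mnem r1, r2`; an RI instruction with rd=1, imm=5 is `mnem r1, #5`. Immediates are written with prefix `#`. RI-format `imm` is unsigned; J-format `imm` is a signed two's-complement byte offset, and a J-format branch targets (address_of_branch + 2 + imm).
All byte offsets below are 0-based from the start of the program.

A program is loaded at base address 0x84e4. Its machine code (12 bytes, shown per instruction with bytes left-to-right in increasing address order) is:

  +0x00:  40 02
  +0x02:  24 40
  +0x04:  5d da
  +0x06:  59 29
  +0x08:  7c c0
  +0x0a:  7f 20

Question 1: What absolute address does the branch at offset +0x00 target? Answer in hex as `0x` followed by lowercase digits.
0x84e8

@+00  big-endian(40 02) = 0x4002
  op=0x4002>>11=0x8 ⇒ bz (J)
  imm@[10:0]=0x2 ⇒ #2
  target = base 0x84e4 + off 0x00 + 2 + imm 2 = 0x84e8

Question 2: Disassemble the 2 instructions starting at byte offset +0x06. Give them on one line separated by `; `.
@+06  big-endian(59 29) = 0x5929
  opcode bits[15:11]=0xb: sbi/RI
  rd@[10:8]=0x1 ⇒ r1
  imm@[7:0]=0x29 ⇒ #41
@+08  big-endian(7c c0) = 0x7cc0
  opcode bits[15:11]=0xf: ldr/RR
  rd@[10:8]=0x4 ⇒ r4
  rs@[7:5]=0x6 ⇒ r6

sbi r1, #41; ldr r4, r6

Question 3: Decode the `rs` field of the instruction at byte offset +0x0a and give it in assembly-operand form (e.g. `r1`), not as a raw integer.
r1

+0x0a: 7f 20 ⇒ word 0x7f20 (big)
  top 5b → 0xf → ldr [RR]
  rd: (w>>8)&0x7=0x7 → r7
  rs: (w>>5)&0x7=0x1 → r1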